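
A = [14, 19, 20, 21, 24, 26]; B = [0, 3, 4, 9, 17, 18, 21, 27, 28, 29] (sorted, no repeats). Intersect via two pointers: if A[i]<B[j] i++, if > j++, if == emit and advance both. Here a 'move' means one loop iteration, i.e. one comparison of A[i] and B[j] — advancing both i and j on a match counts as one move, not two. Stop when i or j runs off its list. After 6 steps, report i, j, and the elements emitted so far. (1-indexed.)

[i=1,j=1] 14>0 → j++
[i=1,j=2] 14>3 → j++
[i=1,j=3] 14>4 → j++
[i=1,j=4] 14>9 → j++
[i=1,j=5] 14<17 → i++
[i=2,j=5] 19>17 → j++

i=2, j=6, emitted=[]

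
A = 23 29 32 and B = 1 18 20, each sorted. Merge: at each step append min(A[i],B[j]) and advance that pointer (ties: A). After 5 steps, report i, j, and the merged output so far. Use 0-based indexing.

i=2, j=3, merged so far=[1, 18, 20, 23, 29]

i=0 j=0: A[i]=23>B[j]=1 take 1, j++
i=0 j=1: A[i]=23>B[j]=18 take 18, j++
i=0 j=2: A[i]=23>B[j]=20 take 20, j++
i=0 j=3: B done, take A[i]=23, i++
i=1 j=3: B done, take A[i]=29, i++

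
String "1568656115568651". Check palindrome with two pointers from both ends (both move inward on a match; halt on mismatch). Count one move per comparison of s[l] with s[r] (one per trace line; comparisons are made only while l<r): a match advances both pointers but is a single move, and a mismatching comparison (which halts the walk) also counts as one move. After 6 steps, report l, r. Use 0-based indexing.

l=0 r=15: '1'=='1', l++,r--
l=1 r=14: '5'=='5', l++,r--
l=2 r=13: '6'=='6', l++,r--
l=3 r=12: '8'=='8', l++,r--
l=4 r=11: '6'=='6', l++,r--
l=5 r=10: '5'=='5', l++,r--

l=6, r=9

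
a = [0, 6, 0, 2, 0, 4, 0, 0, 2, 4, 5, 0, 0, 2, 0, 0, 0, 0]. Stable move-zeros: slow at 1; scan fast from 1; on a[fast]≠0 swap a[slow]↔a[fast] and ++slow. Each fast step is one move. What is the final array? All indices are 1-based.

[6, 2, 4, 2, 4, 5, 2, 0, 0, 0, 0, 0, 0, 0, 0, 0, 0, 0]

(s=1,f=1) a[fast]=0 → fast++
(s=1,f=2) a[fast]=6≠0 swap→a[1]=6 → slow++,fast++
(s=2,f=3) a[fast]=0 → fast++
(s=2,f=4) a[fast]=2≠0 swap→a[2]=2 → slow++,fast++
(s=3,f=5) a[fast]=0 → fast++
(s=3,f=6) a[fast]=4≠0 swap→a[3]=4 → slow++,fast++
(s=4,f=7) a[fast]=0 → fast++
(s=4,f=8) a[fast]=0 → fast++
(s=4,f=9) a[fast]=2≠0 swap→a[4]=2 → slow++,fast++
(s=5,f=10) a[fast]=4≠0 swap→a[5]=4 → slow++,fast++
(s=6,f=11) a[fast]=5≠0 swap→a[6]=5 → slow++,fast++
(s=7,f=12) a[fast]=0 → fast++
(s=7,f=13) a[fast]=0 → fast++
(s=7,f=14) a[fast]=2≠0 swap→a[7]=2 → slow++,fast++
(s=8,f=15) a[fast]=0 → fast++
(s=8,f=16) a[fast]=0 → fast++
(s=8,f=17) a[fast]=0 → fast++
(s=8,f=18) a[fast]=0 → fast++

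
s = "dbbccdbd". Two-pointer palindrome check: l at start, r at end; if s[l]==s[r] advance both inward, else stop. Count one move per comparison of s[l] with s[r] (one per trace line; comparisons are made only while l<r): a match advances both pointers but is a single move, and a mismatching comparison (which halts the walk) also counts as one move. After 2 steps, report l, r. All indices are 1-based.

l=3, r=6

[1,8] 'd'=='d' → l++,r--
[2,7] 'b'=='b' → l++,r--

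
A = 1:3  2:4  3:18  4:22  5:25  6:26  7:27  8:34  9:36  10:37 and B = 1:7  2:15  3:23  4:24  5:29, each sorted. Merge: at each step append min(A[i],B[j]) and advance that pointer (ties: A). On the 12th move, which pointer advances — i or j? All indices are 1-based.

[i=1,j=1] A[i]=3<=B[j]=7 take 3 → i++
[i=2,j=1] A[i]=4<=B[j]=7 take 4 → i++
[i=3,j=1] A[i]=18>B[j]=7 take 7 → j++
[i=3,j=2] A[i]=18>B[j]=15 take 15 → j++
[i=3,j=3] A[i]=18<=B[j]=23 take 18 → i++
[i=4,j=3] A[i]=22<=B[j]=23 take 22 → i++
[i=5,j=3] A[i]=25>B[j]=23 take 23 → j++
[i=5,j=4] A[i]=25>B[j]=24 take 24 → j++
[i=5,j=5] A[i]=25<=B[j]=29 take 25 → i++
[i=6,j=5] A[i]=26<=B[j]=29 take 26 → i++
[i=7,j=5] A[i]=27<=B[j]=29 take 27 → i++
[i=8,j=5] A[i]=34>B[j]=29 take 29 → j++

j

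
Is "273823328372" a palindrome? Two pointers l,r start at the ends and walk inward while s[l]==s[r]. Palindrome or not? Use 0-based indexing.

palindrome

[0,11] '2'=='2' → l++,r--
[1,10] '7'=='7' → l++,r--
[2,9] '3'=='3' → l++,r--
[3,8] '8'=='8' → l++,r--
[4,7] '2'=='2' → l++,r--
[5,6] '3'=='3' → l++,r--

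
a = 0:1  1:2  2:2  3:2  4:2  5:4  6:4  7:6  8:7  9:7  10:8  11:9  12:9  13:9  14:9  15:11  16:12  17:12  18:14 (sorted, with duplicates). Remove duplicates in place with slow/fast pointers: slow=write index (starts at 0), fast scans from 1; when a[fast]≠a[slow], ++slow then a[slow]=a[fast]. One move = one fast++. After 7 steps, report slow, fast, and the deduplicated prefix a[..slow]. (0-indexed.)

(s=0,f=1) a[fast]=2≠a[slow]=1 write a[1]=2 → slow++,fast++
(s=1,f=2) a[fast]=2=a[slow] dup → fast++
(s=1,f=3) a[fast]=2=a[slow] dup → fast++
(s=1,f=4) a[fast]=2=a[slow] dup → fast++
(s=1,f=5) a[fast]=4≠a[slow]=2 write a[2]=4 → slow++,fast++
(s=2,f=6) a[fast]=4=a[slow] dup → fast++
(s=2,f=7) a[fast]=6≠a[slow]=4 write a[3]=6 → slow++,fast++

slow=3, fast=8, prefix=[1, 2, 4, 6]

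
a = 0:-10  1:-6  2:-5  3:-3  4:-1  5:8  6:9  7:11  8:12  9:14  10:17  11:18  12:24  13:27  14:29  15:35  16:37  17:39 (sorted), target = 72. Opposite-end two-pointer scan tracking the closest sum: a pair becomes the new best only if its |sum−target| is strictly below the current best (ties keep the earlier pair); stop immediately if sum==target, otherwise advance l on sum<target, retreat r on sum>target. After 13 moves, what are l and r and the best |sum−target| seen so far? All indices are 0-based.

l=13, r=17, best |Δ|=9

l=0 r=17: -10+39=29 d=43 *, l++
l=1 r=17: -6+39=33 d=39 *, l++
l=2 r=17: -5+39=34 d=38 *, l++
l=3 r=17: -3+39=36 d=36 *, l++
l=4 r=17: -1+39=38 d=34 *, l++
l=5 r=17: 8+39=47 d=25 *, l++
l=6 r=17: 9+39=48 d=24 *, l++
l=7 r=17: 11+39=50 d=22 *, l++
l=8 r=17: 12+39=51 d=21 *, l++
l=9 r=17: 14+39=53 d=19 *, l++
l=10 r=17: 17+39=56 d=16 *, l++
l=11 r=17: 18+39=57 d=15 *, l++
l=12 r=17: 24+39=63 d=9 *, l++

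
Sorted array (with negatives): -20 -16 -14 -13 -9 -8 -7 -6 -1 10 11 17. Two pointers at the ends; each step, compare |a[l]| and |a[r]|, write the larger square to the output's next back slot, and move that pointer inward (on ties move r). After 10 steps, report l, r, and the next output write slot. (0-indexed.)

[0,11] |-20|>|17| out[11]=400 → l++
[1,11] |-16|<=|17| out[10]=289 → r--
[1,10] |-16|>|11| out[9]=256 → l++
[2,10] |-14|>|11| out[8]=196 → l++
[3,10] |-13|>|11| out[7]=169 → l++
[4,10] |-9|<=|11| out[6]=121 → r--
[4,9] |-9|<=|10| out[5]=100 → r--
[4,8] |-9|>|-1| out[4]=81 → l++
[5,8] |-8|>|-1| out[3]=64 → l++
[6,8] |-7|>|-1| out[2]=49 → l++

l=7, r=8, next write slot=1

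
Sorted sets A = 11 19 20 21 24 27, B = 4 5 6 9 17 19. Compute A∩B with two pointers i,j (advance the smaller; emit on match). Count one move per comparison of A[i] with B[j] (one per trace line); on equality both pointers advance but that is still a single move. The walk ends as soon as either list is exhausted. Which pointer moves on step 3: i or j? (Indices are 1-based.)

[i=1,j=1] 11>4 → j++
[i=1,j=2] 11>5 → j++
[i=1,j=3] 11>6 → j++

j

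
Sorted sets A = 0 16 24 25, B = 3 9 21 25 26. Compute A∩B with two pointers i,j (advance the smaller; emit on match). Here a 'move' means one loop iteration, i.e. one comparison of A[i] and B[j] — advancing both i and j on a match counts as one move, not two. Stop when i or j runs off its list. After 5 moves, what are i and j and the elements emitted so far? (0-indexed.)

i=0 j=0: 0<3, i++
i=1 j=0: 16>3, j++
i=1 j=1: 16>9, j++
i=1 j=2: 16<21, i++
i=2 j=2: 24>21, j++

i=2, j=3, emitted=[]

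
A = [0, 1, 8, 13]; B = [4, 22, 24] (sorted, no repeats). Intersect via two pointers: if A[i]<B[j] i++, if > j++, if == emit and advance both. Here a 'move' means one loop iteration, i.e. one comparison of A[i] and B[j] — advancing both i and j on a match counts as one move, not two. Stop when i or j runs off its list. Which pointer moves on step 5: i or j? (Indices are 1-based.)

[i=1,j=1] 0<4 → i++
[i=2,j=1] 1<4 → i++
[i=3,j=1] 8>4 → j++
[i=3,j=2] 8<22 → i++
[i=4,j=2] 13<22 → i++

i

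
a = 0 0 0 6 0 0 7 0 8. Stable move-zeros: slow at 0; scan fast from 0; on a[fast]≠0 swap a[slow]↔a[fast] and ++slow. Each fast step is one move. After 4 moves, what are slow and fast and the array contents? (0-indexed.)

(s=0,f=0) a[fast]=0 → fast++
(s=0,f=1) a[fast]=0 → fast++
(s=0,f=2) a[fast]=0 → fast++
(s=0,f=3) a[fast]=6≠0 swap→a[0]=6 → slow++,fast++

slow=1, fast=4, a=[6, 0, 0, 0, 0, 0, 7, 0, 8]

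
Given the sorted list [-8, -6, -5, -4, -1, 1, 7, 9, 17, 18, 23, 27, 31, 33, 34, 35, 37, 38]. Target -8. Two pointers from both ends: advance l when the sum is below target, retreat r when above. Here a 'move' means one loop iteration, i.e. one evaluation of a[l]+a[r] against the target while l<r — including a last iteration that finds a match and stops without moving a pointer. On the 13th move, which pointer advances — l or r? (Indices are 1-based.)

r

l=1 r=18: -8+38=30 >-8, r--
l=1 r=17: -8+37=29 >-8, r--
l=1 r=16: -8+35=27 >-8, r--
l=1 r=15: -8+34=26 >-8, r--
l=1 r=14: -8+33=25 >-8, r--
l=1 r=13: -8+31=23 >-8, r--
l=1 r=12: -8+27=19 >-8, r--
l=1 r=11: -8+23=15 >-8, r--
l=1 r=10: -8+18=10 >-8, r--
l=1 r=9: -8+17=9 >-8, r--
l=1 r=8: -8+9=1 >-8, r--
l=1 r=7: -8+7=-1 >-8, r--
l=1 r=6: -8+1=-7 >-8, r--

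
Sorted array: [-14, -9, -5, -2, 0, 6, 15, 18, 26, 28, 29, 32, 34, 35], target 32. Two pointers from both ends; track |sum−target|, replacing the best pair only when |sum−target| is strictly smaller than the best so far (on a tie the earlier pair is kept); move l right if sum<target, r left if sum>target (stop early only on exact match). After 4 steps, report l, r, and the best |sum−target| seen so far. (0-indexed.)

l=0 r=13: -14+35=21 d=11 *, l++
l=1 r=13: -9+35=26 d=6 *, l++
l=2 r=13: -5+35=30 d=2 *, l++
l=3 r=13: -2+35=33 d=1 *, r--

l=3, r=12, best |Δ|=1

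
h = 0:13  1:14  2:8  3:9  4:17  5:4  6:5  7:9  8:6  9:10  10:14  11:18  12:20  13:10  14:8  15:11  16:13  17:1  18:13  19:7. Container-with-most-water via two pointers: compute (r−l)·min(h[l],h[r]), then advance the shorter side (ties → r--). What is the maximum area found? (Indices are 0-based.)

max area = 234

[0,19] min(13,7)*19=133 best=133 * → r--
[0,18] min(13,13)*18=234 best=234 * → r--
[0,17] min(13,1)*17=17 best=234 → r--
[0,16] min(13,13)*16=208 best=234 → r--
[0,15] min(13,11)*15=165 best=234 → r--
[0,14] min(13,8)*14=112 best=234 → r--
[0,13] min(13,10)*13=130 best=234 → r--
[0,12] min(13,20)*12=156 best=234 → l++
[1,12] min(14,20)*11=154 best=234 → l++
[2,12] min(8,20)*10=80 best=234 → l++
[3,12] min(9,20)*9=81 best=234 → l++
[4,12] min(17,20)*8=136 best=234 → l++
[5,12] min(4,20)*7=28 best=234 → l++
[6,12] min(5,20)*6=30 best=234 → l++
[7,12] min(9,20)*5=45 best=234 → l++
[8,12] min(6,20)*4=24 best=234 → l++
[9,12] min(10,20)*3=30 best=234 → l++
[10,12] min(14,20)*2=28 best=234 → l++
[11,12] min(18,20)*1=18 best=234 → l++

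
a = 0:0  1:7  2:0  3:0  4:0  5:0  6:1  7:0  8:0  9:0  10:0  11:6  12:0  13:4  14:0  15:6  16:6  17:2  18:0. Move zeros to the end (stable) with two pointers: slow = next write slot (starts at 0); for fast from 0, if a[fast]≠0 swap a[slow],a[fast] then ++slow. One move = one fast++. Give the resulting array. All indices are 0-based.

slow=0 fast=0: a[fast]=0, fast++
slow=0 fast=1: a[fast]=7≠0 swap→a[0]=7, slow++,fast++
slow=1 fast=2: a[fast]=0, fast++
slow=1 fast=3: a[fast]=0, fast++
slow=1 fast=4: a[fast]=0, fast++
slow=1 fast=5: a[fast]=0, fast++
slow=1 fast=6: a[fast]=1≠0 swap→a[1]=1, slow++,fast++
slow=2 fast=7: a[fast]=0, fast++
slow=2 fast=8: a[fast]=0, fast++
slow=2 fast=9: a[fast]=0, fast++
slow=2 fast=10: a[fast]=0, fast++
slow=2 fast=11: a[fast]=6≠0 swap→a[2]=6, slow++,fast++
slow=3 fast=12: a[fast]=0, fast++
slow=3 fast=13: a[fast]=4≠0 swap→a[3]=4, slow++,fast++
slow=4 fast=14: a[fast]=0, fast++
slow=4 fast=15: a[fast]=6≠0 swap→a[4]=6, slow++,fast++
slow=5 fast=16: a[fast]=6≠0 swap→a[5]=6, slow++,fast++
slow=6 fast=17: a[fast]=2≠0 swap→a[6]=2, slow++,fast++
slow=7 fast=18: a[fast]=0, fast++

[7, 1, 6, 4, 6, 6, 2, 0, 0, 0, 0, 0, 0, 0, 0, 0, 0, 0, 0]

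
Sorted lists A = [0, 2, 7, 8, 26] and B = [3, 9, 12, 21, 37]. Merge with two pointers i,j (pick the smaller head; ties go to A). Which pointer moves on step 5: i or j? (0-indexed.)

[i=0,j=0] A[i]=0<=B[j]=3 take 0 → i++
[i=1,j=0] A[i]=2<=B[j]=3 take 2 → i++
[i=2,j=0] A[i]=7>B[j]=3 take 3 → j++
[i=2,j=1] A[i]=7<=B[j]=9 take 7 → i++
[i=3,j=1] A[i]=8<=B[j]=9 take 8 → i++

i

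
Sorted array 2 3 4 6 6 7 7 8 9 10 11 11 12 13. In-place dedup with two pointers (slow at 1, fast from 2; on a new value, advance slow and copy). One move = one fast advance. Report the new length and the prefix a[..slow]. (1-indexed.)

length 11; prefix = [2, 3, 4, 6, 7, 8, 9, 10, 11, 12, 13]

(s=1,f=2) a[fast]=3≠a[slow]=2 write a[2]=3 → slow++,fast++
(s=2,f=3) a[fast]=4≠a[slow]=3 write a[3]=4 → slow++,fast++
(s=3,f=4) a[fast]=6≠a[slow]=4 write a[4]=6 → slow++,fast++
(s=4,f=5) a[fast]=6=a[slow] dup → fast++
(s=4,f=6) a[fast]=7≠a[slow]=6 write a[5]=7 → slow++,fast++
(s=5,f=7) a[fast]=7=a[slow] dup → fast++
(s=5,f=8) a[fast]=8≠a[slow]=7 write a[6]=8 → slow++,fast++
(s=6,f=9) a[fast]=9≠a[slow]=8 write a[7]=9 → slow++,fast++
(s=7,f=10) a[fast]=10≠a[slow]=9 write a[8]=10 → slow++,fast++
(s=8,f=11) a[fast]=11≠a[slow]=10 write a[9]=11 → slow++,fast++
(s=9,f=12) a[fast]=11=a[slow] dup → fast++
(s=9,f=13) a[fast]=12≠a[slow]=11 write a[10]=12 → slow++,fast++
(s=10,f=14) a[fast]=13≠a[slow]=12 write a[11]=13 → slow++,fast++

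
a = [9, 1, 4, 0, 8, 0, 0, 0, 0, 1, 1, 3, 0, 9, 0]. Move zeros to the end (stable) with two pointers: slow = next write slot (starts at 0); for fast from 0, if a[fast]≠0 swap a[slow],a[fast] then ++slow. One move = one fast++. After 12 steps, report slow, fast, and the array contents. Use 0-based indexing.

slow=0 fast=0: a[fast]=9≠0 swap→a[0]=9, slow++,fast++
slow=1 fast=1: a[fast]=1≠0 swap→a[1]=1, slow++,fast++
slow=2 fast=2: a[fast]=4≠0 swap→a[2]=4, slow++,fast++
slow=3 fast=3: a[fast]=0, fast++
slow=3 fast=4: a[fast]=8≠0 swap→a[3]=8, slow++,fast++
slow=4 fast=5: a[fast]=0, fast++
slow=4 fast=6: a[fast]=0, fast++
slow=4 fast=7: a[fast]=0, fast++
slow=4 fast=8: a[fast]=0, fast++
slow=4 fast=9: a[fast]=1≠0 swap→a[4]=1, slow++,fast++
slow=5 fast=10: a[fast]=1≠0 swap→a[5]=1, slow++,fast++
slow=6 fast=11: a[fast]=3≠0 swap→a[6]=3, slow++,fast++

slow=7, fast=12, a=[9, 1, 4, 8, 1, 1, 3, 0, 0, 0, 0, 0, 0, 9, 0]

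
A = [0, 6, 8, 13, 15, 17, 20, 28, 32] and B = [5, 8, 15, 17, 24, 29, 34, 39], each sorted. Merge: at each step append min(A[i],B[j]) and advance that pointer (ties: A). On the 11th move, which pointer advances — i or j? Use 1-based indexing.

i

i=1 j=1: A[i]=0<=B[j]=5 take 0, i++
i=2 j=1: A[i]=6>B[j]=5 take 5, j++
i=2 j=2: A[i]=6<=B[j]=8 take 6, i++
i=3 j=2: A[i]=8<=B[j]=8 take 8, i++
i=4 j=2: A[i]=13>B[j]=8 take 8, j++
i=4 j=3: A[i]=13<=B[j]=15 take 13, i++
i=5 j=3: A[i]=15<=B[j]=15 take 15, i++
i=6 j=3: A[i]=17>B[j]=15 take 15, j++
i=6 j=4: A[i]=17<=B[j]=17 take 17, i++
i=7 j=4: A[i]=20>B[j]=17 take 17, j++
i=7 j=5: A[i]=20<=B[j]=24 take 20, i++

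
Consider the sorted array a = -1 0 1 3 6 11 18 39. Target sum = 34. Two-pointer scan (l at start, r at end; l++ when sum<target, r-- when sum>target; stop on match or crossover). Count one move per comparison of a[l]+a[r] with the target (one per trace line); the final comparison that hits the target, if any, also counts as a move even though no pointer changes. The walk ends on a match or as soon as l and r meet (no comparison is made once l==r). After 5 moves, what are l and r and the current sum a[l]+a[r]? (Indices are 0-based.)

l=4, r=6, sum=24

l=0 r=7: -1+39=38 >34, r--
l=0 r=6: -1+18=17 <34, l++
l=1 r=6: 0+18=18 <34, l++
l=2 r=6: 1+18=19 <34, l++
l=3 r=6: 3+18=21 <34, l++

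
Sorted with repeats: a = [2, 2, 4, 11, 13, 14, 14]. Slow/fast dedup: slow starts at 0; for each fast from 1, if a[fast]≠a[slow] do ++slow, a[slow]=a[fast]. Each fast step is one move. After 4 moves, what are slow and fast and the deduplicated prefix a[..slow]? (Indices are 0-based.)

slow=3, fast=5, prefix=[2, 4, 11, 13]

slow=0 fast=1: a[fast]=2=a[slow] dup, fast++
slow=0 fast=2: a[fast]=4≠a[slow]=2 write a[1]=4, slow++,fast++
slow=1 fast=3: a[fast]=11≠a[slow]=4 write a[2]=11, slow++,fast++
slow=2 fast=4: a[fast]=13≠a[slow]=11 write a[3]=13, slow++,fast++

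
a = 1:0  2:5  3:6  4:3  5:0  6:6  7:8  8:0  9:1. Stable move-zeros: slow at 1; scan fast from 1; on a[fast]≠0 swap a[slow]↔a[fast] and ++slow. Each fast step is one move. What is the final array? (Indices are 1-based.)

slow=1 fast=1: a[fast]=0, fast++
slow=1 fast=2: a[fast]=5≠0 swap→a[1]=5, slow++,fast++
slow=2 fast=3: a[fast]=6≠0 swap→a[2]=6, slow++,fast++
slow=3 fast=4: a[fast]=3≠0 swap→a[3]=3, slow++,fast++
slow=4 fast=5: a[fast]=0, fast++
slow=4 fast=6: a[fast]=6≠0 swap→a[4]=6, slow++,fast++
slow=5 fast=7: a[fast]=8≠0 swap→a[5]=8, slow++,fast++
slow=6 fast=8: a[fast]=0, fast++
slow=6 fast=9: a[fast]=1≠0 swap→a[6]=1, slow++,fast++

[5, 6, 3, 6, 8, 1, 0, 0, 0]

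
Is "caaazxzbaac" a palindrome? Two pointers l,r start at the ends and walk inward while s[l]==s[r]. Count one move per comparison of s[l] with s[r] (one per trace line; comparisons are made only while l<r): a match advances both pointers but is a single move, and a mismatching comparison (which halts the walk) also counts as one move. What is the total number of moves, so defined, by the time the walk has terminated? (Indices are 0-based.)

4 moves

l=0 r=10: 'c'=='c', l++,r--
l=1 r=9: 'a'=='a', l++,r--
l=2 r=8: 'a'=='a', l++,r--
l=3 r=7: 'a'!='b', stop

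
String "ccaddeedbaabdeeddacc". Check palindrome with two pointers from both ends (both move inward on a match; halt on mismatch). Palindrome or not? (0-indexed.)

l=0 r=19: 'c'=='c', l++,r--
l=1 r=18: 'c'=='c', l++,r--
l=2 r=17: 'a'=='a', l++,r--
l=3 r=16: 'd'=='d', l++,r--
l=4 r=15: 'd'=='d', l++,r--
l=5 r=14: 'e'=='e', l++,r--
l=6 r=13: 'e'=='e', l++,r--
l=7 r=12: 'd'=='d', l++,r--
l=8 r=11: 'b'=='b', l++,r--
l=9 r=10: 'a'=='a', l++,r--

palindrome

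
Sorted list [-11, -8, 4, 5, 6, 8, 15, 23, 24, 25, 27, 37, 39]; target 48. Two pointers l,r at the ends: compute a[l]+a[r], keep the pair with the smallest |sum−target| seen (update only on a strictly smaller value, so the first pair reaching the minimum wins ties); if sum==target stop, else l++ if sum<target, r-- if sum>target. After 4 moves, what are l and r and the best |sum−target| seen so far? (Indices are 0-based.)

[0,12] -11+39=28 d=20 * → l++
[1,12] -8+39=31 d=17 * → l++
[2,12] 4+39=43 d=5 * → l++
[3,12] 5+39=44 d=4 * → l++

l=4, r=12, best |Δ|=4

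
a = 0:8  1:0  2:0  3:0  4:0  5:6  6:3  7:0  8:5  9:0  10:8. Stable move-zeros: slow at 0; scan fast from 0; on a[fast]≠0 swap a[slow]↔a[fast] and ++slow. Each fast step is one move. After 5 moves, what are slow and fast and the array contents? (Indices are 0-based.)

slow=0 fast=0: a[fast]=8≠0 swap→a[0]=8, slow++,fast++
slow=1 fast=1: a[fast]=0, fast++
slow=1 fast=2: a[fast]=0, fast++
slow=1 fast=3: a[fast]=0, fast++
slow=1 fast=4: a[fast]=0, fast++

slow=1, fast=5, a=[8, 0, 0, 0, 0, 6, 3, 0, 5, 0, 8]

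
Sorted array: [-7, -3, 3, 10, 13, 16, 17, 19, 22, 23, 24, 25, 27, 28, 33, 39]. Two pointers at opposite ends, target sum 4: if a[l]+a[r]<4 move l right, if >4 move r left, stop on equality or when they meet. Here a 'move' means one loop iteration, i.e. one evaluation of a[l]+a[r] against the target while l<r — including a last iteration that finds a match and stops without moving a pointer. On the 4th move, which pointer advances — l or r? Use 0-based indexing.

r

l=0 r=15: -7+39=32 >4, r--
l=0 r=14: -7+33=26 >4, r--
l=0 r=13: -7+28=21 >4, r--
l=0 r=12: -7+27=20 >4, r--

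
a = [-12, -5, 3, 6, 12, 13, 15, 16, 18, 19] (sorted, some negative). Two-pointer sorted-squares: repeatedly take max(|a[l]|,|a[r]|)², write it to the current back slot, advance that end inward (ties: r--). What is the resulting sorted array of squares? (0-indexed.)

[9, 25, 36, 144, 144, 169, 225, 256, 324, 361]

[0,9] |-12|<=|19| out[9]=361 → r--
[0,8] |-12|<=|18| out[8]=324 → r--
[0,7] |-12|<=|16| out[7]=256 → r--
[0,6] |-12|<=|15| out[6]=225 → r--
[0,5] |-12|<=|13| out[5]=169 → r--
[0,4] |-12|<=|12| out[4]=144 → r--
[0,3] |-12|>|6| out[3]=144 → l++
[1,3] |-5|<=|6| out[2]=36 → r--
[1,2] |-5|>|3| out[1]=25 → l++
[2,2] |3|<=|3| out[0]=9 → r--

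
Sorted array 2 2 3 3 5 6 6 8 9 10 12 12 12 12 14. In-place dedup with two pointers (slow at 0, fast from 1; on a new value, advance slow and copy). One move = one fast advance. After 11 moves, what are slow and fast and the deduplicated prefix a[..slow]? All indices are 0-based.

slow=7, fast=12, prefix=[2, 3, 5, 6, 8, 9, 10, 12]

(s=0,f=1) a[fast]=2=a[slow] dup → fast++
(s=0,f=2) a[fast]=3≠a[slow]=2 write a[1]=3 → slow++,fast++
(s=1,f=3) a[fast]=3=a[slow] dup → fast++
(s=1,f=4) a[fast]=5≠a[slow]=3 write a[2]=5 → slow++,fast++
(s=2,f=5) a[fast]=6≠a[slow]=5 write a[3]=6 → slow++,fast++
(s=3,f=6) a[fast]=6=a[slow] dup → fast++
(s=3,f=7) a[fast]=8≠a[slow]=6 write a[4]=8 → slow++,fast++
(s=4,f=8) a[fast]=9≠a[slow]=8 write a[5]=9 → slow++,fast++
(s=5,f=9) a[fast]=10≠a[slow]=9 write a[6]=10 → slow++,fast++
(s=6,f=10) a[fast]=12≠a[slow]=10 write a[7]=12 → slow++,fast++
(s=7,f=11) a[fast]=12=a[slow] dup → fast++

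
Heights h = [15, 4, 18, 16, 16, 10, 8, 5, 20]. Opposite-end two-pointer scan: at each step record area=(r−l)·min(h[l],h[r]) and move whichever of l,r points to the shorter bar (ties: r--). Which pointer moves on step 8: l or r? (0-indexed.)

[0,8] min(15,20)*8=120 best=120 * → l++
[1,8] min(4,20)*7=28 best=120 → l++
[2,8] min(18,20)*6=108 best=120 → l++
[3,8] min(16,20)*5=80 best=120 → l++
[4,8] min(16,20)*4=64 best=120 → l++
[5,8] min(10,20)*3=30 best=120 → l++
[6,8] min(8,20)*2=16 best=120 → l++
[7,8] min(5,20)*1=5 best=120 → l++

l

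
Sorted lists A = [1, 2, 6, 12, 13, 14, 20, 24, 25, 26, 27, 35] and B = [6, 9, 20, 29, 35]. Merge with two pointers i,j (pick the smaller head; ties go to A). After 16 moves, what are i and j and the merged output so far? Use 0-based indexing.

i=12, j=4, merged so far=[1, 2, 6, 6, 9, 12, 13, 14, 20, 20, 24, 25, 26, 27, 29, 35]

i=0 j=0: A[i]=1<=B[j]=6 take 1, i++
i=1 j=0: A[i]=2<=B[j]=6 take 2, i++
i=2 j=0: A[i]=6<=B[j]=6 take 6, i++
i=3 j=0: A[i]=12>B[j]=6 take 6, j++
i=3 j=1: A[i]=12>B[j]=9 take 9, j++
i=3 j=2: A[i]=12<=B[j]=20 take 12, i++
i=4 j=2: A[i]=13<=B[j]=20 take 13, i++
i=5 j=2: A[i]=14<=B[j]=20 take 14, i++
i=6 j=2: A[i]=20<=B[j]=20 take 20, i++
i=7 j=2: A[i]=24>B[j]=20 take 20, j++
i=7 j=3: A[i]=24<=B[j]=29 take 24, i++
i=8 j=3: A[i]=25<=B[j]=29 take 25, i++
i=9 j=3: A[i]=26<=B[j]=29 take 26, i++
i=10 j=3: A[i]=27<=B[j]=29 take 27, i++
i=11 j=3: A[i]=35>B[j]=29 take 29, j++
i=11 j=4: A[i]=35<=B[j]=35 take 35, i++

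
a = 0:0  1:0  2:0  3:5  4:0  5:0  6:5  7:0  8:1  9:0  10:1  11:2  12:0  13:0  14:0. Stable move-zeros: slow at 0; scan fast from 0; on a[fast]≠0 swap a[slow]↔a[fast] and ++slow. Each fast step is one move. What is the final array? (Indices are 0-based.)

[5, 5, 1, 1, 2, 0, 0, 0, 0, 0, 0, 0, 0, 0, 0]

slow=0 fast=0: a[fast]=0, fast++
slow=0 fast=1: a[fast]=0, fast++
slow=0 fast=2: a[fast]=0, fast++
slow=0 fast=3: a[fast]=5≠0 swap→a[0]=5, slow++,fast++
slow=1 fast=4: a[fast]=0, fast++
slow=1 fast=5: a[fast]=0, fast++
slow=1 fast=6: a[fast]=5≠0 swap→a[1]=5, slow++,fast++
slow=2 fast=7: a[fast]=0, fast++
slow=2 fast=8: a[fast]=1≠0 swap→a[2]=1, slow++,fast++
slow=3 fast=9: a[fast]=0, fast++
slow=3 fast=10: a[fast]=1≠0 swap→a[3]=1, slow++,fast++
slow=4 fast=11: a[fast]=2≠0 swap→a[4]=2, slow++,fast++
slow=5 fast=12: a[fast]=0, fast++
slow=5 fast=13: a[fast]=0, fast++
slow=5 fast=14: a[fast]=0, fast++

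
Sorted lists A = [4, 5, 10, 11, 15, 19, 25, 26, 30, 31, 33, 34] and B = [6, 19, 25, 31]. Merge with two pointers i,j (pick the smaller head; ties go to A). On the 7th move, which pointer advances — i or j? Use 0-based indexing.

i=0 j=0: A[i]=4<=B[j]=6 take 4, i++
i=1 j=0: A[i]=5<=B[j]=6 take 5, i++
i=2 j=0: A[i]=10>B[j]=6 take 6, j++
i=2 j=1: A[i]=10<=B[j]=19 take 10, i++
i=3 j=1: A[i]=11<=B[j]=19 take 11, i++
i=4 j=1: A[i]=15<=B[j]=19 take 15, i++
i=5 j=1: A[i]=19<=B[j]=19 take 19, i++

i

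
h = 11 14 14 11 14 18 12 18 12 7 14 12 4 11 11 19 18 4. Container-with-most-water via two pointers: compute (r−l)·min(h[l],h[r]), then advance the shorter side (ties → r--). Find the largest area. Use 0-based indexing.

max area = 210

l=0 r=17: min(11,4)*17=68 best=68 *, r--
l=0 r=16: min(11,18)*16=176 best=176 *, l++
l=1 r=16: min(14,18)*15=210 best=210 *, l++
l=2 r=16: min(14,18)*14=196 best=210, l++
l=3 r=16: min(11,18)*13=143 best=210, l++
l=4 r=16: min(14,18)*12=168 best=210, l++
l=5 r=16: min(18,18)*11=198 best=210, r--
l=5 r=15: min(18,19)*10=180 best=210, l++
l=6 r=15: min(12,19)*9=108 best=210, l++
l=7 r=15: min(18,19)*8=144 best=210, l++
l=8 r=15: min(12,19)*7=84 best=210, l++
l=9 r=15: min(7,19)*6=42 best=210, l++
l=10 r=15: min(14,19)*5=70 best=210, l++
l=11 r=15: min(12,19)*4=48 best=210, l++
l=12 r=15: min(4,19)*3=12 best=210, l++
l=13 r=15: min(11,19)*2=22 best=210, l++
l=14 r=15: min(11,19)*1=11 best=210, l++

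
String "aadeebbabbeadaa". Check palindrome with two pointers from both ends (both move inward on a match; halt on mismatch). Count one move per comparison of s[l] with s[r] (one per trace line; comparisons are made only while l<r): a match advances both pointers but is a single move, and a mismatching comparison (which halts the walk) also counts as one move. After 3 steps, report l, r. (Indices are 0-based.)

[0,14] 'a'=='a' → l++,r--
[1,13] 'a'=='a' → l++,r--
[2,12] 'd'=='d' → l++,r--

l=3, r=11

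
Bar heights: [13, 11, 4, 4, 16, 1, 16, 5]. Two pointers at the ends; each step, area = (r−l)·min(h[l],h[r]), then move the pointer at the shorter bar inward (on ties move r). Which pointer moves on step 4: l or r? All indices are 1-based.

[1,8] min(13,5)*7=35 best=35 * → r--
[1,7] min(13,16)*6=78 best=78 * → l++
[2,7] min(11,16)*5=55 best=78 → l++
[3,7] min(4,16)*4=16 best=78 → l++

l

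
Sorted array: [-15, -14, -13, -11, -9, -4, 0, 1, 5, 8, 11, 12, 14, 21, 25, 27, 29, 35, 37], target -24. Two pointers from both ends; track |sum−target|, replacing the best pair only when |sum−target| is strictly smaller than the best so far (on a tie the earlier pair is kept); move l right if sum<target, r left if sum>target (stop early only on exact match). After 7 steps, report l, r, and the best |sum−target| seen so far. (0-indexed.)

l=0, r=11, best |Δ|=23

[0,18] -15+37=22 d=46 * → r--
[0,17] -15+35=20 d=44 * → r--
[0,16] -15+29=14 d=38 * → r--
[0,15] -15+27=12 d=36 * → r--
[0,14] -15+25=10 d=34 * → r--
[0,13] -15+21=6 d=30 * → r--
[0,12] -15+14=-1 d=23 * → r--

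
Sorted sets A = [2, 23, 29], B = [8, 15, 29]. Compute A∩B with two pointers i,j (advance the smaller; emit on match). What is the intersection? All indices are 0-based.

[i=0,j=0] 2<8 → i++
[i=1,j=0] 23>8 → j++
[i=1,j=1] 23>15 → j++
[i=1,j=2] 23<29 → i++
[i=2,j=2] 29==29 emit → i++,j++

intersection = [29]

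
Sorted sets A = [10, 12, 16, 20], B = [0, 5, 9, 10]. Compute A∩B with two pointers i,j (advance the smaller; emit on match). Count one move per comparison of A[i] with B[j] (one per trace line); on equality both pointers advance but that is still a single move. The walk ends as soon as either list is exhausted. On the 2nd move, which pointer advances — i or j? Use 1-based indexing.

j

[i=1,j=1] 10>0 → j++
[i=1,j=2] 10>5 → j++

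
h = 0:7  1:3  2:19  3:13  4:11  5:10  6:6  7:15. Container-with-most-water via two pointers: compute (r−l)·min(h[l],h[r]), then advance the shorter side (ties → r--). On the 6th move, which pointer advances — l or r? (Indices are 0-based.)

[0,7] min(7,15)*7=49 best=49 * → l++
[1,7] min(3,15)*6=18 best=49 → l++
[2,7] min(19,15)*5=75 best=75 * → r--
[2,6] min(19,6)*4=24 best=75 → r--
[2,5] min(19,10)*3=30 best=75 → r--
[2,4] min(19,11)*2=22 best=75 → r--

r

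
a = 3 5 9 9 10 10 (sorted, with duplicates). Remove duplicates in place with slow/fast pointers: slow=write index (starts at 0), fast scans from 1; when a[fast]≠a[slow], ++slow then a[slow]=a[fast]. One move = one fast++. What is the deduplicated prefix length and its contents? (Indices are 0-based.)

length 4; prefix = [3, 5, 9, 10]

(s=0,f=1) a[fast]=5≠a[slow]=3 write a[1]=5 → slow++,fast++
(s=1,f=2) a[fast]=9≠a[slow]=5 write a[2]=9 → slow++,fast++
(s=2,f=3) a[fast]=9=a[slow] dup → fast++
(s=2,f=4) a[fast]=10≠a[slow]=9 write a[3]=10 → slow++,fast++
(s=3,f=5) a[fast]=10=a[slow] dup → fast++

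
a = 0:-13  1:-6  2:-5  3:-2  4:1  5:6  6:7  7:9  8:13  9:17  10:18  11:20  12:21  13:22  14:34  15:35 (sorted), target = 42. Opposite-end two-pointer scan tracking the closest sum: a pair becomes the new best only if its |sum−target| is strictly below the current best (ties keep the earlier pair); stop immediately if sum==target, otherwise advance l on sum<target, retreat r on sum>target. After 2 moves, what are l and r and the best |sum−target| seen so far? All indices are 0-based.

l=2, r=15, best |Δ|=13

l=0 r=15: -13+35=22 d=20 *, l++
l=1 r=15: -6+35=29 d=13 *, l++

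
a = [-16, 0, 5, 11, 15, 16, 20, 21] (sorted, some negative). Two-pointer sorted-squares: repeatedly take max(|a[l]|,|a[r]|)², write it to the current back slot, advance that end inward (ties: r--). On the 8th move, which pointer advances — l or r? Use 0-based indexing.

r

[0,7] |-16|<=|21| out[7]=441 → r--
[0,6] |-16|<=|20| out[6]=400 → r--
[0,5] |-16|<=|16| out[5]=256 → r--
[0,4] |-16|>|15| out[4]=256 → l++
[1,4] |0|<=|15| out[3]=225 → r--
[1,3] |0|<=|11| out[2]=121 → r--
[1,2] |0|<=|5| out[1]=25 → r--
[1,1] |0|<=|0| out[0]=0 → r--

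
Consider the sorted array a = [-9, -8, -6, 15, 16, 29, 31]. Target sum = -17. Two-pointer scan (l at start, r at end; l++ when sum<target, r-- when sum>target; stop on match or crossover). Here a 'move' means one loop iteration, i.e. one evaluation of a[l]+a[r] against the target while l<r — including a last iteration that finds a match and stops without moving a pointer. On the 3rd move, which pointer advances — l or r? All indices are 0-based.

[0,6] -9+31=22 >-17 → r--
[0,5] -9+29=20 >-17 → r--
[0,4] -9+16=7 >-17 → r--

r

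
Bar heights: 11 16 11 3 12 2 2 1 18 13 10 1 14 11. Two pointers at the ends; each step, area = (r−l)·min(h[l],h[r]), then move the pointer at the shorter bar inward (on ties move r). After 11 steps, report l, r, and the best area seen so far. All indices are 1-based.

[1,14] min(11,11)*13=143 best=143 * → r--
[1,13] min(11,14)*12=132 best=143 → l++
[2,13] min(16,14)*11=154 best=154 * → r--
[2,12] min(16,1)*10=10 best=154 → r--
[2,11] min(16,10)*9=90 best=154 → r--
[2,10] min(16,13)*8=104 best=154 → r--
[2,9] min(16,18)*7=112 best=154 → l++
[3,9] min(11,18)*6=66 best=154 → l++
[4,9] min(3,18)*5=15 best=154 → l++
[5,9] min(12,18)*4=48 best=154 → l++
[6,9] min(2,18)*3=6 best=154 → l++

l=7, r=9, best area=154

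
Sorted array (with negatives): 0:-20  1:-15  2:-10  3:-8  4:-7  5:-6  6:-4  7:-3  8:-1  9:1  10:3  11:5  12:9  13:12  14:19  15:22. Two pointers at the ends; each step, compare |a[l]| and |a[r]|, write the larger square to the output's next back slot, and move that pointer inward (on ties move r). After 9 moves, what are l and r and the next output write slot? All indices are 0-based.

l=5, r=11, next write slot=6

l=0 r=15: |-20|<=|22| out[15]=484, r--
l=0 r=14: |-20|>|19| out[14]=400, l++
l=1 r=14: |-15|<=|19| out[13]=361, r--
l=1 r=13: |-15|>|12| out[12]=225, l++
l=2 r=13: |-10|<=|12| out[11]=144, r--
l=2 r=12: |-10|>|9| out[10]=100, l++
l=3 r=12: |-8|<=|9| out[9]=81, r--
l=3 r=11: |-8|>|5| out[8]=64, l++
l=4 r=11: |-7|>|5| out[7]=49, l++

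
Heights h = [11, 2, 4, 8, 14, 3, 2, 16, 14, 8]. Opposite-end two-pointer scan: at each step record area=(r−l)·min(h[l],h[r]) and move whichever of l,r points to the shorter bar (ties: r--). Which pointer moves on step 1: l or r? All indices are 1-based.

r

l=1 r=10: min(11,8)*9=72 best=72 *, r--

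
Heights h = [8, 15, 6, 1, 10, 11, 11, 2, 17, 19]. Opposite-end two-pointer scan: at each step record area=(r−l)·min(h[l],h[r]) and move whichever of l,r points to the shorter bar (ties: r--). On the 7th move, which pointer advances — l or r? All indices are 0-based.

l=0 r=9: min(8,19)*9=72 best=72 *, l++
l=1 r=9: min(15,19)*8=120 best=120 *, l++
l=2 r=9: min(6,19)*7=42 best=120, l++
l=3 r=9: min(1,19)*6=6 best=120, l++
l=4 r=9: min(10,19)*5=50 best=120, l++
l=5 r=9: min(11,19)*4=44 best=120, l++
l=6 r=9: min(11,19)*3=33 best=120, l++

l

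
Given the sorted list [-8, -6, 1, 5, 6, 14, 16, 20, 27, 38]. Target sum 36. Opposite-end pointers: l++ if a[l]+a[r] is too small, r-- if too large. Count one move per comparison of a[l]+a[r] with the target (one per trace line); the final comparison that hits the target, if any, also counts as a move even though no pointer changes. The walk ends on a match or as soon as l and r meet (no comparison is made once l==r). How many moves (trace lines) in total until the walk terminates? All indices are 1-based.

9 moves

[1,10] -8+38=30 <36 → l++
[2,10] -6+38=32 <36 → l++
[3,10] 1+38=39 >36 → r--
[3,9] 1+27=28 <36 → l++
[4,9] 5+27=32 <36 → l++
[5,9] 6+27=33 <36 → l++
[6,9] 14+27=41 >36 → r--
[6,8] 14+20=34 <36 → l++
[7,8] 16+20=36 → found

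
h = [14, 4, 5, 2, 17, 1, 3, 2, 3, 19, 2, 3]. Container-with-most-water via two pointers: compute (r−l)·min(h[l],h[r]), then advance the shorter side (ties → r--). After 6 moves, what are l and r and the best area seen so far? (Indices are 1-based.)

l=1 r=12: min(14,3)*11=33 best=33 *, r--
l=1 r=11: min(14,2)*10=20 best=33, r--
l=1 r=10: min(14,19)*9=126 best=126 *, l++
l=2 r=10: min(4,19)*8=32 best=126, l++
l=3 r=10: min(5,19)*7=35 best=126, l++
l=4 r=10: min(2,19)*6=12 best=126, l++

l=5, r=10, best area=126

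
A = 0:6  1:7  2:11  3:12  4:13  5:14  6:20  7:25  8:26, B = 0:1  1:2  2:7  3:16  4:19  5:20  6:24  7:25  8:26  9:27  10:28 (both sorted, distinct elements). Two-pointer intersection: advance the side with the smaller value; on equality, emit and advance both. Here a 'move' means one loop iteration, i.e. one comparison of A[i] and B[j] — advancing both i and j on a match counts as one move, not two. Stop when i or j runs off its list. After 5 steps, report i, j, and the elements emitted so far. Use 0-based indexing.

[i=0,j=0] 6>1 → j++
[i=0,j=1] 6>2 → j++
[i=0,j=2] 6<7 → i++
[i=1,j=2] 7==7 emit → i++,j++
[i=2,j=3] 11<16 → i++

i=3, j=3, emitted=[7]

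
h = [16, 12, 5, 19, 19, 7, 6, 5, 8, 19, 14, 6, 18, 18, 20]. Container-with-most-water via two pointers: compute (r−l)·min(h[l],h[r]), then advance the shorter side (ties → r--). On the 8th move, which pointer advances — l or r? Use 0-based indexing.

l=0 r=14: min(16,20)*14=224 best=224 *, l++
l=1 r=14: min(12,20)*13=156 best=224, l++
l=2 r=14: min(5,20)*12=60 best=224, l++
l=3 r=14: min(19,20)*11=209 best=224, l++
l=4 r=14: min(19,20)*10=190 best=224, l++
l=5 r=14: min(7,20)*9=63 best=224, l++
l=6 r=14: min(6,20)*8=48 best=224, l++
l=7 r=14: min(5,20)*7=35 best=224, l++

l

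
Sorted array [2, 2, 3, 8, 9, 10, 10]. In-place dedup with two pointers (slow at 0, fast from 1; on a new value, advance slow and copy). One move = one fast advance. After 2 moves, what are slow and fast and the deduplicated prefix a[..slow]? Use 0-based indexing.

slow=1, fast=3, prefix=[2, 3]

(s=0,f=1) a[fast]=2=a[slow] dup → fast++
(s=0,f=2) a[fast]=3≠a[slow]=2 write a[1]=3 → slow++,fast++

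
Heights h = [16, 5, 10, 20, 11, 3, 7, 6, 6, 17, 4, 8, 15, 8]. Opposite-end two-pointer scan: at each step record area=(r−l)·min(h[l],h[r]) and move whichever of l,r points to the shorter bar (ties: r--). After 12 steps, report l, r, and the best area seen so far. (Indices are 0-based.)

[0,13] min(16,8)*13=104 best=104 * → r--
[0,12] min(16,15)*12=180 best=180 * → r--
[0,11] min(16,8)*11=88 best=180 → r--
[0,10] min(16,4)*10=40 best=180 → r--
[0,9] min(16,17)*9=144 best=180 → l++
[1,9] min(5,17)*8=40 best=180 → l++
[2,9] min(10,17)*7=70 best=180 → l++
[3,9] min(20,17)*6=102 best=180 → r--
[3,8] min(20,6)*5=30 best=180 → r--
[3,7] min(20,6)*4=24 best=180 → r--
[3,6] min(20,7)*3=21 best=180 → r--
[3,5] min(20,3)*2=6 best=180 → r--

l=3, r=4, best area=180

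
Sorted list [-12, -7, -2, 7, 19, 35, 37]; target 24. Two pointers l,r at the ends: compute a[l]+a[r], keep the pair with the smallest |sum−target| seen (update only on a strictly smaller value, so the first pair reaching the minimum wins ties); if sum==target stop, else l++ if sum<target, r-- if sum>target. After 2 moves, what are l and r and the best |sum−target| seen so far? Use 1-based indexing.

l=1 r=7: -12+37=25 d=1 *, r--
l=1 r=6: -12+35=23 d=1, l++

l=2, r=6, best |Δ|=1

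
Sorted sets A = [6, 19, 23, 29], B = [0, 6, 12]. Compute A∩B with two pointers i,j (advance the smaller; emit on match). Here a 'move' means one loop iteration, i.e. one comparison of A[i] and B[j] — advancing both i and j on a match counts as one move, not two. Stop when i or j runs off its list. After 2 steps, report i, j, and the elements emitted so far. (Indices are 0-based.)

i=1, j=2, emitted=[6]

[i=0,j=0] 6>0 → j++
[i=0,j=1] 6==6 emit → i++,j++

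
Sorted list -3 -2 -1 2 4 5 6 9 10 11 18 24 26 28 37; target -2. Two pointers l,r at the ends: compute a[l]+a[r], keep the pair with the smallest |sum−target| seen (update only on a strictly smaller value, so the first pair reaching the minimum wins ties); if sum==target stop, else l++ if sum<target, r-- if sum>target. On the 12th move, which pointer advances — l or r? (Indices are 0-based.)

l=0 r=14: -3+37=34 d=36 *, r--
l=0 r=13: -3+28=25 d=27 *, r--
l=0 r=12: -3+26=23 d=25 *, r--
l=0 r=11: -3+24=21 d=23 *, r--
l=0 r=10: -3+18=15 d=17 *, r--
l=0 r=9: -3+11=8 d=10 *, r--
l=0 r=8: -3+10=7 d=9 *, r--
l=0 r=7: -3+9=6 d=8 *, r--
l=0 r=6: -3+6=3 d=5 *, r--
l=0 r=5: -3+5=2 d=4 *, r--
l=0 r=4: -3+4=1 d=3 *, r--
l=0 r=3: -3+2=-1 d=1 *, r--

r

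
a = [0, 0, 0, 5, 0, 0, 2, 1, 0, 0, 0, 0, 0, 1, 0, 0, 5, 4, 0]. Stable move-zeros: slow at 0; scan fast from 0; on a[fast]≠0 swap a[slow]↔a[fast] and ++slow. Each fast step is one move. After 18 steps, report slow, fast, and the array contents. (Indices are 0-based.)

slow=6, fast=18, a=[5, 2, 1, 1, 5, 4, 0, 0, 0, 0, 0, 0, 0, 0, 0, 0, 0, 0, 0]

slow=0 fast=0: a[fast]=0, fast++
slow=0 fast=1: a[fast]=0, fast++
slow=0 fast=2: a[fast]=0, fast++
slow=0 fast=3: a[fast]=5≠0 swap→a[0]=5, slow++,fast++
slow=1 fast=4: a[fast]=0, fast++
slow=1 fast=5: a[fast]=0, fast++
slow=1 fast=6: a[fast]=2≠0 swap→a[1]=2, slow++,fast++
slow=2 fast=7: a[fast]=1≠0 swap→a[2]=1, slow++,fast++
slow=3 fast=8: a[fast]=0, fast++
slow=3 fast=9: a[fast]=0, fast++
slow=3 fast=10: a[fast]=0, fast++
slow=3 fast=11: a[fast]=0, fast++
slow=3 fast=12: a[fast]=0, fast++
slow=3 fast=13: a[fast]=1≠0 swap→a[3]=1, slow++,fast++
slow=4 fast=14: a[fast]=0, fast++
slow=4 fast=15: a[fast]=0, fast++
slow=4 fast=16: a[fast]=5≠0 swap→a[4]=5, slow++,fast++
slow=5 fast=17: a[fast]=4≠0 swap→a[5]=4, slow++,fast++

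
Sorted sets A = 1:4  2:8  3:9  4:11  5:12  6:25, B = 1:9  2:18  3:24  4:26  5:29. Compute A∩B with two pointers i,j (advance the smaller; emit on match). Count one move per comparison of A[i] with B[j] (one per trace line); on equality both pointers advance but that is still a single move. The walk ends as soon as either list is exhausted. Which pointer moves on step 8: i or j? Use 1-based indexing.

i=1 j=1: 4<9, i++
i=2 j=1: 8<9, i++
i=3 j=1: 9==9 emit, i++,j++
i=4 j=2: 11<18, i++
i=5 j=2: 12<18, i++
i=6 j=2: 25>18, j++
i=6 j=3: 25>24, j++
i=6 j=4: 25<26, i++

i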